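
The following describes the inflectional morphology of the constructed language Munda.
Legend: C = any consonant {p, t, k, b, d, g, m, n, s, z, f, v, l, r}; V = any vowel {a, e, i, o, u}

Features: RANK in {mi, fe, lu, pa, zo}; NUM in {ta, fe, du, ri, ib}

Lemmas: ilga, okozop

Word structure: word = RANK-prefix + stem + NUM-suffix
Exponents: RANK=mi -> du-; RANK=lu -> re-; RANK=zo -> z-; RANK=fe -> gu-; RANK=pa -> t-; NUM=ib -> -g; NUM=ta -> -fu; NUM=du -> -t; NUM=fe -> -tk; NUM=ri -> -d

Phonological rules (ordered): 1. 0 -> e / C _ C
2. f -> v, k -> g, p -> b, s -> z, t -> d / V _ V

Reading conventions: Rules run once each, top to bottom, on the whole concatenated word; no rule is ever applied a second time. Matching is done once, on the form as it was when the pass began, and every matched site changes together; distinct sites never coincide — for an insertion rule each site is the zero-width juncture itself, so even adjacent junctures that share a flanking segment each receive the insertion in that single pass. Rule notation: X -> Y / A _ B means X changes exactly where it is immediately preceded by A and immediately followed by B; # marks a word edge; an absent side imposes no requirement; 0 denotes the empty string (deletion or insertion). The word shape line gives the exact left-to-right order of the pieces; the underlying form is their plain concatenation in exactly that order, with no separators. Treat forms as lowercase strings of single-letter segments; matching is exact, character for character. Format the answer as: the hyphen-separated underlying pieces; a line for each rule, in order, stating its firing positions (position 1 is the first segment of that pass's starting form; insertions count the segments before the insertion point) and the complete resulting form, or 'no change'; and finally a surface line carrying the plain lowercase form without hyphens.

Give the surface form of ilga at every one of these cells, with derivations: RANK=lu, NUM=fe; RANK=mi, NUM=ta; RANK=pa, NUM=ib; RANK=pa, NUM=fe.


cell RANK=lu, NUM=fe:
underlying: re-ilga-tk
1. 0 -> e / C _ C: inserts after position(s) 4, 7: reilegatek
2. f -> v, k -> g, p -> b, s -> z, t -> d / V _ V: fires at position(s) 8: reilegadek
surface: reilegadek

cell RANK=mi, NUM=ta:
underlying: du-ilga-fu
1. 0 -> e / C _ C: inserts after position(s) 4: duilegafu
2. f -> v, k -> g, p -> b, s -> z, t -> d / V _ V: fires at position(s) 8: duilegavu
surface: duilegavu

cell RANK=pa, NUM=ib:
underlying: t-ilga-g
1. 0 -> e / C _ C: inserts after position(s) 3: tilegag
2. f -> v, k -> g, p -> b, s -> z, t -> d / V _ V: no change
surface: tilegag

cell RANK=pa, NUM=fe:
underlying: t-ilga-tk
1. 0 -> e / C _ C: inserts after position(s) 3, 6: tilegatek
2. f -> v, k -> g, p -> b, s -> z, t -> d / V _ V: fires at position(s) 7: tilegadek
surface: tilegadek


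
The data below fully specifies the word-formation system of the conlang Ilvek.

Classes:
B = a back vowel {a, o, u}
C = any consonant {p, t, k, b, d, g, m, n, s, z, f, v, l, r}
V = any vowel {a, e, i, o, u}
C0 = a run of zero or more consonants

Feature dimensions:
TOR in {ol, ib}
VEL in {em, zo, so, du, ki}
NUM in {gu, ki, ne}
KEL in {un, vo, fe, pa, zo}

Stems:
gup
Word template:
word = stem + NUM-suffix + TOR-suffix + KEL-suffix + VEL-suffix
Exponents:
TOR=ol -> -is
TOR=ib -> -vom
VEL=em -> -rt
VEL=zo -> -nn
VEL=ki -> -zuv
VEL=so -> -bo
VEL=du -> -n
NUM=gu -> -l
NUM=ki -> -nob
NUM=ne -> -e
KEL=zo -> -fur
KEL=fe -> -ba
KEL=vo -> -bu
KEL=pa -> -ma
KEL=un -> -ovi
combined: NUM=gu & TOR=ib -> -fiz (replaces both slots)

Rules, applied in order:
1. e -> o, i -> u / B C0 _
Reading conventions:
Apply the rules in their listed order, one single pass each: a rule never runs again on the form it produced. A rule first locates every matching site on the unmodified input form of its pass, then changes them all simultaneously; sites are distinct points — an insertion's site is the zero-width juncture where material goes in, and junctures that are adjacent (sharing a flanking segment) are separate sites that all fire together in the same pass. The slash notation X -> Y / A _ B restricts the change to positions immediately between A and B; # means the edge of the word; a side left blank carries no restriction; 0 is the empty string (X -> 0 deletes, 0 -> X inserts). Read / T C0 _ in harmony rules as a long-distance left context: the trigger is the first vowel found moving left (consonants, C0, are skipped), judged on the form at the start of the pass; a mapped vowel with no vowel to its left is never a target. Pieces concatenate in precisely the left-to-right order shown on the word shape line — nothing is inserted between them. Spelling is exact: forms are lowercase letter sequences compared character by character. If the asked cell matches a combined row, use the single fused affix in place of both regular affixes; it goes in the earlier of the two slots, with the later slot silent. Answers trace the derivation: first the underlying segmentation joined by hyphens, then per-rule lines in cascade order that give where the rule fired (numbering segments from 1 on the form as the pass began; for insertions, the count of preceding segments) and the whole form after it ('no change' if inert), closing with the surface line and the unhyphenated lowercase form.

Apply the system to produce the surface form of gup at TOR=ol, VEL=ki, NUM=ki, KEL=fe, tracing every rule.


underlying: gup-nob-is-ba-zuv
1. e -> o, i -> u / B C0 _: fires at position(s) 7: gupnobusbazuv
surface: gupnobusbazuv


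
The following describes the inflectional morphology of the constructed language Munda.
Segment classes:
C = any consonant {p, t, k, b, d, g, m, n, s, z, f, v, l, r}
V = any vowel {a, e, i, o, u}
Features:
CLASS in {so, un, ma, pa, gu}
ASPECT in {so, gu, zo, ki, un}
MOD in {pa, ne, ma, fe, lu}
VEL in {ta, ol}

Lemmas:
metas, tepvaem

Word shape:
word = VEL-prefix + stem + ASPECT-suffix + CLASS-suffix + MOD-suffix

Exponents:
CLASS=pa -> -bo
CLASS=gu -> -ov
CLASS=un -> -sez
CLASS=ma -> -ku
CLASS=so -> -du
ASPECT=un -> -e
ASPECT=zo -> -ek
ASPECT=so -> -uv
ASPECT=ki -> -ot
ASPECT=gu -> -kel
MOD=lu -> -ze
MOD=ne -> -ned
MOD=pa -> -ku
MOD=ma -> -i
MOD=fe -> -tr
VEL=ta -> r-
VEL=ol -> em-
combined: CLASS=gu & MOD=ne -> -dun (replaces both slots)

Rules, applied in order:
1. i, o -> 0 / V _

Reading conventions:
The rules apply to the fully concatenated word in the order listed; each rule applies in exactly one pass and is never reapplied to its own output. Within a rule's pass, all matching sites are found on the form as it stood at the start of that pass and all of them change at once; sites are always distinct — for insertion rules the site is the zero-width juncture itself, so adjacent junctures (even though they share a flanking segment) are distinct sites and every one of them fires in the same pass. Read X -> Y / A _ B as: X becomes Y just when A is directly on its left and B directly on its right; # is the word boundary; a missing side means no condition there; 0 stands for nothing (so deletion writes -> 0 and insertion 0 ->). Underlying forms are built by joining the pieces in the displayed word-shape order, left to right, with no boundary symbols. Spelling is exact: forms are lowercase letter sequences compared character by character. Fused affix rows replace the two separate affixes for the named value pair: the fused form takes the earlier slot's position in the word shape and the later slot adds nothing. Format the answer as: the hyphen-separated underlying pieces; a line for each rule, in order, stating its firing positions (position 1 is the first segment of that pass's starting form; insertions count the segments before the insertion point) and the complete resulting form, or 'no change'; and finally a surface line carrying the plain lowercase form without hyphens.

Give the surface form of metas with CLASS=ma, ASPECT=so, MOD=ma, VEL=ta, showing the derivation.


underlying: r-metas-uv-ku-i
1. i, o -> 0 / V _: fires at position(s) 11: rmetasuvku
surface: rmetasuvku


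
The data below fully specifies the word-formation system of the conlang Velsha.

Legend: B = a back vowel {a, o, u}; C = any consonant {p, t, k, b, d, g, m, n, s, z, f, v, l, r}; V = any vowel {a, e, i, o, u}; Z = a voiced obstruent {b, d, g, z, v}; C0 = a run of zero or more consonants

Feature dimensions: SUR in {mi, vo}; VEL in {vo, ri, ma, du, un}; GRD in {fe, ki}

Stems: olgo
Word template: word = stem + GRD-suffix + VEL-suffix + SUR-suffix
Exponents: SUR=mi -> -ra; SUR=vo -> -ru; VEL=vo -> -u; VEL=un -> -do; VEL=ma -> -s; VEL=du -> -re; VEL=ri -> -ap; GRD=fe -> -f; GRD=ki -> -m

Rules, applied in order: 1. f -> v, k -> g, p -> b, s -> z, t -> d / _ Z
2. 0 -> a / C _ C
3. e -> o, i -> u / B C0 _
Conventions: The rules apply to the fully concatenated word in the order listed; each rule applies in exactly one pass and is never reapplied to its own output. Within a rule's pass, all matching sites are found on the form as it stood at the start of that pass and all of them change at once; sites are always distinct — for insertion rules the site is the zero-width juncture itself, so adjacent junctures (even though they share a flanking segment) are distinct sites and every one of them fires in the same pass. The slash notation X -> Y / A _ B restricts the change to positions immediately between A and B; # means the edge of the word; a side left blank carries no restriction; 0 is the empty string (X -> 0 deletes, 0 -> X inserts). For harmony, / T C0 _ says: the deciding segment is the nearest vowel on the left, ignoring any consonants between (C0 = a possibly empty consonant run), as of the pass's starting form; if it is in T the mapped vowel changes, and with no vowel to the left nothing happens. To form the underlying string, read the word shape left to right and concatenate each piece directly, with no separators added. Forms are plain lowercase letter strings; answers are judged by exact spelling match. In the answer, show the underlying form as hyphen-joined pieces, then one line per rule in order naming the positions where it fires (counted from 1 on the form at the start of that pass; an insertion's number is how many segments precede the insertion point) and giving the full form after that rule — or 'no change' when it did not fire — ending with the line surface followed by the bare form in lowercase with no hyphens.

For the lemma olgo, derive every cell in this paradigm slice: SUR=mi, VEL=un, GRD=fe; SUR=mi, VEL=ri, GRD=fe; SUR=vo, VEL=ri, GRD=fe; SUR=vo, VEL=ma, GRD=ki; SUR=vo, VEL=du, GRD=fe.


cell SUR=mi, VEL=un, GRD=fe:
underlying: olgo-f-do-ra
1. f -> v, k -> g, p -> b, s -> z, t -> d / _ Z: fires at position(s) 5: olgovdora
2. 0 -> a / C _ C: inserts after position(s) 2, 5: olagovadora
3. e -> o, i -> u / B C0 _: no change
surface: olagovadora

cell SUR=mi, VEL=ri, GRD=fe:
underlying: olgo-f-ap-ra
1. f -> v, k -> g, p -> b, s -> z, t -> d / _ Z: no change
2. 0 -> a / C _ C: inserts after position(s) 2, 7: olagofapara
3. e -> o, i -> u / B C0 _: no change
surface: olagofapara

cell SUR=vo, VEL=ri, GRD=fe:
underlying: olgo-f-ap-ru
1. f -> v, k -> g, p -> b, s -> z, t -> d / _ Z: no change
2. 0 -> a / C _ C: inserts after position(s) 2, 7: olagofaparu
3. e -> o, i -> u / B C0 _: no change
surface: olagofaparu

cell SUR=vo, VEL=ma, GRD=ki:
underlying: olgo-m-s-ru
1. f -> v, k -> g, p -> b, s -> z, t -> d / _ Z: no change
2. 0 -> a / C _ C: inserts after position(s) 2, 5, 6: olagomasaru
3. e -> o, i -> u / B C0 _: no change
surface: olagomasaru

cell SUR=vo, VEL=du, GRD=fe:
underlying: olgo-f-re-ru
1. f -> v, k -> g, p -> b, s -> z, t -> d / _ Z: no change
2. 0 -> a / C _ C: inserts after position(s) 2, 5: olagofareru
3. e -> o, i -> u / B C0 _: fires at position(s) 9: olagofaroru
surface: olagofaroru


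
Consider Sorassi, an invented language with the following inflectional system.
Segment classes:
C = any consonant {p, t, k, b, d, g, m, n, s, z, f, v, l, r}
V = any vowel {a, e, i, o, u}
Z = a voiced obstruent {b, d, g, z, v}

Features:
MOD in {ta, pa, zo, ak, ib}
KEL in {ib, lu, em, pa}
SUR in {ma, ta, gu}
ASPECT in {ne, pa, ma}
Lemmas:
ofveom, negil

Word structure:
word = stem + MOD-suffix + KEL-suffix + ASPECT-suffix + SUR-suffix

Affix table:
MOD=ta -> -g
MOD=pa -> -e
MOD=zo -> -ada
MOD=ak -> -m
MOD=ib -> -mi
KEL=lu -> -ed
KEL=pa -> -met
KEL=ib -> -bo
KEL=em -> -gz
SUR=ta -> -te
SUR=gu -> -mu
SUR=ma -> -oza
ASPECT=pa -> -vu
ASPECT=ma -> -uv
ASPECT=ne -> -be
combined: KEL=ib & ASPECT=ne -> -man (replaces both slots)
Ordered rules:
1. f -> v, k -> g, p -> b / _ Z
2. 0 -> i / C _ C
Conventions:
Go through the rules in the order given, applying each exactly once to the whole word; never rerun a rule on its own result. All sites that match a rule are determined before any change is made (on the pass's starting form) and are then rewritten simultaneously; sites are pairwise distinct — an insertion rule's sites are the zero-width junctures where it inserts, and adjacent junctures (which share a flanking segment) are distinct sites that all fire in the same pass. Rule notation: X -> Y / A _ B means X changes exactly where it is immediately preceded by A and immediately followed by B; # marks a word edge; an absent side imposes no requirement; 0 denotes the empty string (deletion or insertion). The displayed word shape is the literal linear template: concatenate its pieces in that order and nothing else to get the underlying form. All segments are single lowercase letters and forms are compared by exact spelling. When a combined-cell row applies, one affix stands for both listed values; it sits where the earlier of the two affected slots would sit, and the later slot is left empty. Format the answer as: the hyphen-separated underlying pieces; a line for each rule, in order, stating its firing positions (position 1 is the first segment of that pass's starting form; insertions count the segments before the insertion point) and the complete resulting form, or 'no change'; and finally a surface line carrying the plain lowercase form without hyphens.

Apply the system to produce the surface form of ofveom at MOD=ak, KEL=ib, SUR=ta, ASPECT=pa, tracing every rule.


underlying: ofveom-m-bo-vu-te
1. f -> v, k -> g, p -> b / _ Z: fires at position(s) 2: ovveommbovute
2. 0 -> i / C _ C: inserts after position(s) 2, 6, 7: oviveomimibovute
surface: oviveomimibovute


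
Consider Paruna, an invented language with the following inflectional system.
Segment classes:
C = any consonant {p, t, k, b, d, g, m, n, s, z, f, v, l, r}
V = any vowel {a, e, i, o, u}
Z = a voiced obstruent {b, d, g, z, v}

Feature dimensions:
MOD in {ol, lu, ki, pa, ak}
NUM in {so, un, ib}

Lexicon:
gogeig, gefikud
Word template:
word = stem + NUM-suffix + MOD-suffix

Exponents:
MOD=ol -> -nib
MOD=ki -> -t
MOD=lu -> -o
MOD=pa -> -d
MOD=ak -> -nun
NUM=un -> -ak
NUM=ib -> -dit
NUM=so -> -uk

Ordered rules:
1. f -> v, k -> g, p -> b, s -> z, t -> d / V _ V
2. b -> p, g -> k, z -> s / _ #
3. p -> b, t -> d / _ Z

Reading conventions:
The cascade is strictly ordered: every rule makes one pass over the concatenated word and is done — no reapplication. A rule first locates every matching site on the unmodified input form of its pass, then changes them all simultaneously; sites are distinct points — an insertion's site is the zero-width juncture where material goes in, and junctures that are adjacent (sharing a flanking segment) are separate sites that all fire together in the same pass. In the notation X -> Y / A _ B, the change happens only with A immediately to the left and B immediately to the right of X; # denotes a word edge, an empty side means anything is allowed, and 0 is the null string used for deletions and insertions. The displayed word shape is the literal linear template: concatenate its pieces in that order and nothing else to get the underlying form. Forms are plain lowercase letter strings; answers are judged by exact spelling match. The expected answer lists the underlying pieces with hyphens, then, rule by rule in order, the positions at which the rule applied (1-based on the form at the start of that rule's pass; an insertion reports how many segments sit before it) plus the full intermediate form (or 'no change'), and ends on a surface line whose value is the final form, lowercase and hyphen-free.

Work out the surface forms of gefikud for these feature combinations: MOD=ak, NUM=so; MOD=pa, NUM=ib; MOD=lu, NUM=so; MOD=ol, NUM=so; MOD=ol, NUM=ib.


cell MOD=ak, NUM=so:
underlying: gefikud-uk-nun
1. f -> v, k -> g, p -> b, s -> z, t -> d / V _ V: fires at position(s) 3, 5: geviguduknun
2. b -> p, g -> k, z -> s / _ #: no change
3. p -> b, t -> d / _ Z: no change
surface: geviguduknun

cell MOD=pa, NUM=ib:
underlying: gefikud-dit-d
1. f -> v, k -> g, p -> b, s -> z, t -> d / V _ V: fires at position(s) 3, 5: gevigudditd
2. b -> p, g -> k, z -> s / _ #: no change
3. p -> b, t -> d / _ Z: fires at position(s) 10: geviguddidd
surface: geviguddidd

cell MOD=lu, NUM=so:
underlying: gefikud-uk-o
1. f -> v, k -> g, p -> b, s -> z, t -> d / V _ V: fires at position(s) 3, 5, 9: gevigudugo
2. b -> p, g -> k, z -> s / _ #: no change
3. p -> b, t -> d / _ Z: no change
surface: gevigudugo

cell MOD=ol, NUM=so:
underlying: gefikud-uk-nib
1. f -> v, k -> g, p -> b, s -> z, t -> d / V _ V: fires at position(s) 3, 5: geviguduknib
2. b -> p, g -> k, z -> s / _ #: fires at position(s) 12: geviguduknip
3. p -> b, t -> d / _ Z: no change
surface: geviguduknip

cell MOD=ol, NUM=ib:
underlying: gefikud-dit-nib
1. f -> v, k -> g, p -> b, s -> z, t -> d / V _ V: fires at position(s) 3, 5: gevigudditnib
2. b -> p, g -> k, z -> s / _ #: fires at position(s) 13: gevigudditnip
3. p -> b, t -> d / _ Z: no change
surface: gevigudditnip


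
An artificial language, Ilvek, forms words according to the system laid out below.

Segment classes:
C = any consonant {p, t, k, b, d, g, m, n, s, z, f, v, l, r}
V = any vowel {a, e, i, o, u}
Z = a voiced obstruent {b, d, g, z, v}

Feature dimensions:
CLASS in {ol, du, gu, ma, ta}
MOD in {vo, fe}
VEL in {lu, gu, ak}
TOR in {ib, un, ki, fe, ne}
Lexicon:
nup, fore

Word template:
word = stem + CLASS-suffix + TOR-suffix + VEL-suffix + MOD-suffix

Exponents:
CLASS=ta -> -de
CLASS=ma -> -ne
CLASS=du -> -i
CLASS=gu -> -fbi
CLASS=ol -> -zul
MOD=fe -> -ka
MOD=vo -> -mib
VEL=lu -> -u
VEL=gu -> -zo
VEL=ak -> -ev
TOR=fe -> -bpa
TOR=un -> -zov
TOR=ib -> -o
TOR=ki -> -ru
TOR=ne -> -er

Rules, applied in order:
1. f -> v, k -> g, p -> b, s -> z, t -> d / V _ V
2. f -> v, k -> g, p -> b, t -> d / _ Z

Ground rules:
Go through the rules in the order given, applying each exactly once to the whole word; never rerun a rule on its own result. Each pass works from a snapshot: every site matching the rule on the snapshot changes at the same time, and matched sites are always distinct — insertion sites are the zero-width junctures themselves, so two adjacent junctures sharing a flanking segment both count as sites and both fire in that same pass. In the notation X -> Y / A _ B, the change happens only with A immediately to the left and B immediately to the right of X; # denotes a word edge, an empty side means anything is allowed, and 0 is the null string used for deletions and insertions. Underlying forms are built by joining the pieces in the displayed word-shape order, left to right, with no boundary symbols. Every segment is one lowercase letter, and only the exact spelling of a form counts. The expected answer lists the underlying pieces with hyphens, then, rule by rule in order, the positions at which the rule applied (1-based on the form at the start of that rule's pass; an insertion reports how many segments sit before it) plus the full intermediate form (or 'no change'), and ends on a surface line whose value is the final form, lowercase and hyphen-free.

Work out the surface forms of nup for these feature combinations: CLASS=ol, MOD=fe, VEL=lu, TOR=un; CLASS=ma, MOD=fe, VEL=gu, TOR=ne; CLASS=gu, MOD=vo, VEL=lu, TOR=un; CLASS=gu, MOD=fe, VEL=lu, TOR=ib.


cell CLASS=ol, MOD=fe, VEL=lu, TOR=un:
underlying: nup-zul-zov-u-ka
1. f -> v, k -> g, p -> b, s -> z, t -> d / V _ V: fires at position(s) 11: nupzulzovuga
2. f -> v, k -> g, p -> b, t -> d / _ Z: fires at position(s) 3: nubzulzovuga
surface: nubzulzovuga

cell CLASS=ma, MOD=fe, VEL=gu, TOR=ne:
underlying: nup-ne-er-zo-ka
1. f -> v, k -> g, p -> b, s -> z, t -> d / V _ V: fires at position(s) 10: nupneerzoga
2. f -> v, k -> g, p -> b, t -> d / _ Z: no change
surface: nupneerzoga

cell CLASS=gu, MOD=vo, VEL=lu, TOR=un:
underlying: nup-fbi-zov-u-mib
1. f -> v, k -> g, p -> b, s -> z, t -> d / V _ V: no change
2. f -> v, k -> g, p -> b, t -> d / _ Z: fires at position(s) 4: nupvbizovumib
surface: nupvbizovumib

cell CLASS=gu, MOD=fe, VEL=lu, TOR=ib:
underlying: nup-fbi-o-u-ka
1. f -> v, k -> g, p -> b, s -> z, t -> d / V _ V: fires at position(s) 9: nupfbiouga
2. f -> v, k -> g, p -> b, t -> d / _ Z: fires at position(s) 4: nupvbiouga
surface: nupvbiouga


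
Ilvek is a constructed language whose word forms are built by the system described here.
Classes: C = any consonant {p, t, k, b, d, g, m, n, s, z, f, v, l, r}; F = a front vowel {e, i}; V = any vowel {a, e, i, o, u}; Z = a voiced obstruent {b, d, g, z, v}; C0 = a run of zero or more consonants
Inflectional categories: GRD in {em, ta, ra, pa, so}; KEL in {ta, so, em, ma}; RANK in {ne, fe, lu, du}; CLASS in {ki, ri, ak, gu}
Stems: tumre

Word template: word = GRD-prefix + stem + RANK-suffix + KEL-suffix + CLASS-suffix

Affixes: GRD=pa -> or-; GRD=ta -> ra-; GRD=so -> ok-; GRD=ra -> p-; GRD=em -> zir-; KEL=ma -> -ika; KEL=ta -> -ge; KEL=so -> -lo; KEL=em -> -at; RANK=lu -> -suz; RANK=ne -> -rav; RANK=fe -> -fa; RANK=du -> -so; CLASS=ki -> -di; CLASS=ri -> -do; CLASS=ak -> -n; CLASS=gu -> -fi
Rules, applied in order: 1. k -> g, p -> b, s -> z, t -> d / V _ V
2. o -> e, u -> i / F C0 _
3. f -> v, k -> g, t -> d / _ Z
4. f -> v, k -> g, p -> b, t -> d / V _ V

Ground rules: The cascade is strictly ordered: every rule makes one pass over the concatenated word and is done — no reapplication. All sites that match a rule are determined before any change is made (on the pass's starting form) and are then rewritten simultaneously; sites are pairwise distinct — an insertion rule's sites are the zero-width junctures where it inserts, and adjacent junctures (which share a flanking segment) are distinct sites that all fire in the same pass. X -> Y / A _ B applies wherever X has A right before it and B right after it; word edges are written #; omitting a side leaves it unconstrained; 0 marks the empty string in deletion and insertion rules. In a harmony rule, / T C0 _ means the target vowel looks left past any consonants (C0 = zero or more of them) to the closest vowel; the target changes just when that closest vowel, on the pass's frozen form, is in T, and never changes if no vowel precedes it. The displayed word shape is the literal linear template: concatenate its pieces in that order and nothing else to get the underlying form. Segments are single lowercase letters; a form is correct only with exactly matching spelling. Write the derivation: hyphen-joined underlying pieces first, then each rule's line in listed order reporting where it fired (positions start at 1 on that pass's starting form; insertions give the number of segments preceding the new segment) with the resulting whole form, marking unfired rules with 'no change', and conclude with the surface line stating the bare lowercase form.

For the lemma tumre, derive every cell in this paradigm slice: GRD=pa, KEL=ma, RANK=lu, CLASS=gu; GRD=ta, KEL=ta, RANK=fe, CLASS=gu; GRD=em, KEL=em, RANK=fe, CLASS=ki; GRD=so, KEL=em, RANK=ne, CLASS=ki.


cell GRD=pa, KEL=ma, RANK=lu, CLASS=gu:
underlying: or-tumre-suz-ika-fi
1. k -> g, p -> b, s -> z, t -> d / V _ V: fires at position(s) 8, 12: ortumrezuzigafi
2. o -> e, u -> i / F C0 _: fires at position(s) 9: ortumrezizigafi
3. f -> v, k -> g, t -> d / _ Z: no change
4. f -> v, k -> g, p -> b, t -> d / V _ V: fires at position(s) 14: ortumrezizigavi
surface: ortumrezizigavi

cell GRD=ta, KEL=ta, RANK=fe, CLASS=gu:
underlying: ra-tumre-fa-ge-fi
1. k -> g, p -> b, s -> z, t -> d / V _ V: fires at position(s) 3: radumrefagefi
2. o -> e, u -> i / F C0 _: no change
3. f -> v, k -> g, t -> d / _ Z: no change
4. f -> v, k -> g, p -> b, t -> d / V _ V: fires at position(s) 8, 12: radumrevagevi
surface: radumrevagevi

cell GRD=em, KEL=em, RANK=fe, CLASS=ki:
underlying: zir-tumre-fa-at-di
1. k -> g, p -> b, s -> z, t -> d / V _ V: no change
2. o -> e, u -> i / F C0 _: fires at position(s) 5: zirtimrefaatdi
3. f -> v, k -> g, t -> d / _ Z: fires at position(s) 12: zirtimrefaaddi
4. f -> v, k -> g, p -> b, t -> d / V _ V: fires at position(s) 9: zirtimrevaaddi
surface: zirtimrevaaddi

cell GRD=so, KEL=em, RANK=ne, CLASS=ki:
underlying: ok-tumre-rav-at-di
1. k -> g, p -> b, s -> z, t -> d / V _ V: no change
2. o -> e, u -> i / F C0 _: no change
3. f -> v, k -> g, t -> d / _ Z: fires at position(s) 12: oktumreravaddi
4. f -> v, k -> g, p -> b, t -> d / V _ V: no change
surface: oktumreravaddi


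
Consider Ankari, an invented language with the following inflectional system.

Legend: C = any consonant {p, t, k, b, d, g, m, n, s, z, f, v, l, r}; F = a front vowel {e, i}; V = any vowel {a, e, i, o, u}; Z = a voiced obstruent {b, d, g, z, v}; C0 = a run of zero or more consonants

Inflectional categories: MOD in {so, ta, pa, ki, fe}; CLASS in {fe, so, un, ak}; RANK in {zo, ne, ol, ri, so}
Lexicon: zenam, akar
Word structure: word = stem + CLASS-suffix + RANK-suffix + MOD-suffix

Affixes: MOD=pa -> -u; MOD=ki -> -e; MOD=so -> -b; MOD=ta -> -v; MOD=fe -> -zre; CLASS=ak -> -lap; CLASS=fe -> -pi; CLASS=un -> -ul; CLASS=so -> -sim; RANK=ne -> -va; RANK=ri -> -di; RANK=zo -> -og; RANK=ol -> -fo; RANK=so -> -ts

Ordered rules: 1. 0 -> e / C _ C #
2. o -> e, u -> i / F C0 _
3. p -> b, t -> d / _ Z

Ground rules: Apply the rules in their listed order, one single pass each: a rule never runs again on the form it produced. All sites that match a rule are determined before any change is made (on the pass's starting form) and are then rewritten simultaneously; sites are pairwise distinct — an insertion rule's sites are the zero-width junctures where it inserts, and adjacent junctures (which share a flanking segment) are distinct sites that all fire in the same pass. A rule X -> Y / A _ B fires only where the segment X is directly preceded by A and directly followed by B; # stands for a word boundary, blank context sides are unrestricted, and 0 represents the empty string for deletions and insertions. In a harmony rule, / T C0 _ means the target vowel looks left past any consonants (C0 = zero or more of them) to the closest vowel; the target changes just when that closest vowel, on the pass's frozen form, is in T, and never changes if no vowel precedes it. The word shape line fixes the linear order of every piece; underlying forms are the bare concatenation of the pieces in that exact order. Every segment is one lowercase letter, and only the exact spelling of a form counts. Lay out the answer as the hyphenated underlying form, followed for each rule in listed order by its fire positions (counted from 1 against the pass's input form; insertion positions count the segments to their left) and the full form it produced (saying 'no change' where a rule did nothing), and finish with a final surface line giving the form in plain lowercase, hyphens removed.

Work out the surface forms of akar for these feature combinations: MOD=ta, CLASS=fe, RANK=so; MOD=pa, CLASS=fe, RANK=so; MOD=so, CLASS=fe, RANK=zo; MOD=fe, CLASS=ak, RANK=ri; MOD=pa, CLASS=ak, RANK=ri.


cell MOD=ta, CLASS=fe, RANK=so:
underlying: akar-pi-ts-v
1. 0 -> e / C _ C #: inserts after position(s) 8: akarpitsev
2. o -> e, u -> i / F C0 _: no change
3. p -> b, t -> d / _ Z: no change
surface: akarpitsev

cell MOD=pa, CLASS=fe, RANK=so:
underlying: akar-pi-ts-u
1. 0 -> e / C _ C #: no change
2. o -> e, u -> i / F C0 _: fires at position(s) 9: akarpitsi
3. p -> b, t -> d / _ Z: no change
surface: akarpitsi

cell MOD=so, CLASS=fe, RANK=zo:
underlying: akar-pi-og-b
1. 0 -> e / C _ C #: inserts after position(s) 8: akarpiogeb
2. o -> e, u -> i / F C0 _: fires at position(s) 7: akarpiegeb
3. p -> b, t -> d / _ Z: no change
surface: akarpiegeb

cell MOD=fe, CLASS=ak, RANK=ri:
underlying: akar-lap-di-zre
1. 0 -> e / C _ C #: no change
2. o -> e, u -> i / F C0 _: no change
3. p -> b, t -> d / _ Z: fires at position(s) 7: akarlabdizre
surface: akarlabdizre

cell MOD=pa, CLASS=ak, RANK=ri:
underlying: akar-lap-di-u
1. 0 -> e / C _ C #: no change
2. o -> e, u -> i / F C0 _: fires at position(s) 10: akarlapdii
3. p -> b, t -> d / _ Z: fires at position(s) 7: akarlabdii
surface: akarlabdii


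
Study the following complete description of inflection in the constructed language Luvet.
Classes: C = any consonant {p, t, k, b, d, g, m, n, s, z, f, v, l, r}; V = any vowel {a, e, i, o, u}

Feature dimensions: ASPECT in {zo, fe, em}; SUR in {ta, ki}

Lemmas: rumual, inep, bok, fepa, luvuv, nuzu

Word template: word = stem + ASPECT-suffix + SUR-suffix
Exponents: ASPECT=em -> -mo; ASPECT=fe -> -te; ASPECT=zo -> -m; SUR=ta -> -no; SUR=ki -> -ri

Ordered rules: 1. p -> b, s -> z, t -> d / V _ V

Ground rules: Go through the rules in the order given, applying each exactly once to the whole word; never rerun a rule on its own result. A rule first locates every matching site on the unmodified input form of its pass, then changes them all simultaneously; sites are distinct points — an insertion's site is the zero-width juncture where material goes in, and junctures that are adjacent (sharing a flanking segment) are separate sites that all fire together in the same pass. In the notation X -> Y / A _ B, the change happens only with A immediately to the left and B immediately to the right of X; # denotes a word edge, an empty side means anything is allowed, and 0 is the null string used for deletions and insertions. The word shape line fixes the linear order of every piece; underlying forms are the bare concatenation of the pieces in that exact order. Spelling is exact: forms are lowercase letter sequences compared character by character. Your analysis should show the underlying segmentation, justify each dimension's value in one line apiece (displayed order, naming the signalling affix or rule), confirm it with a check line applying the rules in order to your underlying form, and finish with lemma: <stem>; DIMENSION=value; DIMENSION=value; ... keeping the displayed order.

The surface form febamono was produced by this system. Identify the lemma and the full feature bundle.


underlying: fepa-mo-no
ASPECT=em - signalled by the affix -mo
SUR=ta - signalled by the affix -no
check: fepamono -> febamono
lemma: fepa; ASPECT=em; SUR=ta


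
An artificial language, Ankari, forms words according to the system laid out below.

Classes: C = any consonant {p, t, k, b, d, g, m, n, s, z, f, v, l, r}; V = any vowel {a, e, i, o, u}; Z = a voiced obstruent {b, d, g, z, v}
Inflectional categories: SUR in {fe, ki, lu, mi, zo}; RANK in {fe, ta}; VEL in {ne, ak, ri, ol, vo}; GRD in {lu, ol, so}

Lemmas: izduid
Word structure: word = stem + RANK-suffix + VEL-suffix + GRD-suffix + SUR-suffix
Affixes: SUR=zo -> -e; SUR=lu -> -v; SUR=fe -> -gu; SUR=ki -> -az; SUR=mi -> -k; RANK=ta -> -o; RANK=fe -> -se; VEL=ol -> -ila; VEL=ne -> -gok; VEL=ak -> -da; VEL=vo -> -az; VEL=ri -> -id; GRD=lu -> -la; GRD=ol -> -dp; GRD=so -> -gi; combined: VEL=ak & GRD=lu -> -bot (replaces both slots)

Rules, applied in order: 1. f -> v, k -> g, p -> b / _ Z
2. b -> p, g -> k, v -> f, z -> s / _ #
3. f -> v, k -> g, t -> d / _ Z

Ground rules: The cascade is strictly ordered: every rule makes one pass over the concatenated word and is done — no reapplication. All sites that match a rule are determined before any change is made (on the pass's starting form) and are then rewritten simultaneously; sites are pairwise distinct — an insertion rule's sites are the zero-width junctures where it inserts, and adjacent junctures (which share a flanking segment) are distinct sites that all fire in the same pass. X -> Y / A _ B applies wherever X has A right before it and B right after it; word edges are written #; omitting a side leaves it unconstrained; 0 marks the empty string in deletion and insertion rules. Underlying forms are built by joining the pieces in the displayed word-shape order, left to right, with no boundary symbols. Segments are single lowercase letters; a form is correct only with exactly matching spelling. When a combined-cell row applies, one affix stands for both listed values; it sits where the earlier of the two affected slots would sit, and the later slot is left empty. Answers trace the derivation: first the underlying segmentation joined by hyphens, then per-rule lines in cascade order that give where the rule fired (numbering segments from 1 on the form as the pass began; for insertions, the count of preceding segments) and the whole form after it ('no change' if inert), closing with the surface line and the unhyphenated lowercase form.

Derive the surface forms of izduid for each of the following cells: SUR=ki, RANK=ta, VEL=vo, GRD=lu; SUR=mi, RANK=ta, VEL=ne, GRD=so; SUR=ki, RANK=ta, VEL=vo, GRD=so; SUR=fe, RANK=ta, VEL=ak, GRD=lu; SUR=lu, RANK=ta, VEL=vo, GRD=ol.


cell SUR=ki, RANK=ta, VEL=vo, GRD=lu:
underlying: izduid-o-az-la-az
1. f -> v, k -> g, p -> b / _ Z: no change
2. b -> p, g -> k, v -> f, z -> s / _ #: fires at position(s) 13: izduidoazlaas
3. f -> v, k -> g, t -> d / _ Z: no change
surface: izduidoazlaas

cell SUR=mi, RANK=ta, VEL=ne, GRD=so:
underlying: izduid-o-gok-gi-k
1. f -> v, k -> g, p -> b / _ Z: fires at position(s) 10: izduidogoggik
2. b -> p, g -> k, v -> f, z -> s / _ #: no change
3. f -> v, k -> g, t -> d / _ Z: no change
surface: izduidogoggik

cell SUR=ki, RANK=ta, VEL=vo, GRD=so:
underlying: izduid-o-az-gi-az
1. f -> v, k -> g, p -> b / _ Z: no change
2. b -> p, g -> k, v -> f, z -> s / _ #: fires at position(s) 13: izduidoazgias
3. f -> v, k -> g, t -> d / _ Z: no change
surface: izduidoazgias

cell SUR=fe, RANK=ta, VEL=ak, GRD=lu:
underlying: izduid-o-bot-gu
1. f -> v, k -> g, p -> b / _ Z: no change
2. b -> p, g -> k, v -> f, z -> s / _ #: no change
3. f -> v, k -> g, t -> d / _ Z: fires at position(s) 10: izduidobodgu
surface: izduidobodgu

cell SUR=lu, RANK=ta, VEL=vo, GRD=ol:
underlying: izduid-o-az-dp-v
1. f -> v, k -> g, p -> b / _ Z: fires at position(s) 11: izduidoazdbv
2. b -> p, g -> k, v -> f, z -> s / _ #: fires at position(s) 12: izduidoazdbf
3. f -> v, k -> g, t -> d / _ Z: no change
surface: izduidoazdbf


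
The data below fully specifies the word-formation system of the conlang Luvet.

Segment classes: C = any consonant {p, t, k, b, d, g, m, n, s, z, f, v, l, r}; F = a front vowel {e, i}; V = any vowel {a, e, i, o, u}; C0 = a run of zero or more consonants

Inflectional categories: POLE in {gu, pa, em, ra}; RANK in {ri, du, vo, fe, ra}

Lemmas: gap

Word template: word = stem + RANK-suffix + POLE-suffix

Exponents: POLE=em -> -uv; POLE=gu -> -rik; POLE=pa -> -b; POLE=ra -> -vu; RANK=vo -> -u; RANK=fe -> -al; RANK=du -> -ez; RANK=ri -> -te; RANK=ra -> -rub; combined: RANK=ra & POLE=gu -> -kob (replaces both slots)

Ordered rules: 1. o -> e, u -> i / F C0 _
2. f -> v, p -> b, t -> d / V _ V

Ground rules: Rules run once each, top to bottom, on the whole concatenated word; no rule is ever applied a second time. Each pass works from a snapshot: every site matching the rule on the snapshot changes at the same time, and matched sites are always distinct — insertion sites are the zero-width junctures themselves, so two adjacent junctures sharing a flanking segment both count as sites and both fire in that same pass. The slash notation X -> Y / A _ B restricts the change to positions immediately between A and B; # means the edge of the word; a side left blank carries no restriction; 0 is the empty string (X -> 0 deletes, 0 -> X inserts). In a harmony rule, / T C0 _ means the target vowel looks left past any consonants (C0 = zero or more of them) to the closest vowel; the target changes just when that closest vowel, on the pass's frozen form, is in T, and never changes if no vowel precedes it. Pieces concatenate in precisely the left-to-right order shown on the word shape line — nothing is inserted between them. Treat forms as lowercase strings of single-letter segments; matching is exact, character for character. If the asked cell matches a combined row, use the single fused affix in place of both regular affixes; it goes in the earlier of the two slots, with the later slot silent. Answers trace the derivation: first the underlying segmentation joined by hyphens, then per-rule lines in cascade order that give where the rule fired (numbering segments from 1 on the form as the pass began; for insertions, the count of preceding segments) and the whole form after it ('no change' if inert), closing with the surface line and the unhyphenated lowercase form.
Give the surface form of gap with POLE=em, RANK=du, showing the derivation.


underlying: gap-ez-uv
1. o -> e, u -> i / F C0 _: fires at position(s) 6: gapeziv
2. f -> v, p -> b, t -> d / V _ V: fires at position(s) 3: gabeziv
surface: gabeziv


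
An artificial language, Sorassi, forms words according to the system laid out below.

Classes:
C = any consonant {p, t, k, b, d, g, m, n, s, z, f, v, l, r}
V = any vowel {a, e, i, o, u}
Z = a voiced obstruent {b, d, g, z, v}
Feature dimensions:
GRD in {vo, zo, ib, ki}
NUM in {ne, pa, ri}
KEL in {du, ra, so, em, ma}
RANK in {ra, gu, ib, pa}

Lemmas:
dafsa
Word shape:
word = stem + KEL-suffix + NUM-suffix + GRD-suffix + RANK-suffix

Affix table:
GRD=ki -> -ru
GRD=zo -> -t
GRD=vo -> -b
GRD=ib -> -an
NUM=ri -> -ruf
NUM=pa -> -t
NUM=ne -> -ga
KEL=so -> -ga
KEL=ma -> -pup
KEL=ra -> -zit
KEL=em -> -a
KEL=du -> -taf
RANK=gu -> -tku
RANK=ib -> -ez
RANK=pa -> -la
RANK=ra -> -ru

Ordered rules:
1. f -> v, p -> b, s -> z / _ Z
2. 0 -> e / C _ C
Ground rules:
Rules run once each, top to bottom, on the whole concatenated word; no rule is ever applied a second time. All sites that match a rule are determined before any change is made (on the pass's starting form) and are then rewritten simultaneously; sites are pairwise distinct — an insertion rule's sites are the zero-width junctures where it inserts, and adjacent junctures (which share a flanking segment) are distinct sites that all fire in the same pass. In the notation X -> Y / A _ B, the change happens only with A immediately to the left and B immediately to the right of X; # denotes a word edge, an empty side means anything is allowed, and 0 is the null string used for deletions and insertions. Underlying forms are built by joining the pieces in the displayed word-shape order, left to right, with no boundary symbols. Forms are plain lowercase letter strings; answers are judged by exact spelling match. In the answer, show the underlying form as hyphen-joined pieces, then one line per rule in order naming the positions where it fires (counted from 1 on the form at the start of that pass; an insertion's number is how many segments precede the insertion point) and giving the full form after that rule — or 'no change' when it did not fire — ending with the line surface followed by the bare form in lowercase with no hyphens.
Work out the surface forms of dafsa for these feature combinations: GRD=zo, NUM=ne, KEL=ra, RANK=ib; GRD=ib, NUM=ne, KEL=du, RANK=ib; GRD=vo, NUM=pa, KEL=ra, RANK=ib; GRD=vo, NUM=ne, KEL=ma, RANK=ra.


cell GRD=zo, NUM=ne, KEL=ra, RANK=ib:
underlying: dafsa-zit-ga-t-ez
1. f -> v, p -> b, s -> z / _ Z: no change
2. 0 -> e / C _ C: inserts after position(s) 3, 8: dafesazitegatez
surface: dafesazitegatez

cell GRD=ib, NUM=ne, KEL=du, RANK=ib:
underlying: dafsa-taf-ga-an-ez
1. f -> v, p -> b, s -> z / _ Z: fires at position(s) 8: dafsatavgaanez
2. 0 -> e / C _ C: inserts after position(s) 3, 8: dafesatavegaanez
surface: dafesatavegaanez

cell GRD=vo, NUM=pa, KEL=ra, RANK=ib:
underlying: dafsa-zit-t-b-ez
1. f -> v, p -> b, s -> z / _ Z: no change
2. 0 -> e / C _ C: inserts after position(s) 3, 8, 9: dafesazitetebez
surface: dafesazitetebez

cell GRD=vo, NUM=ne, KEL=ma, RANK=ra:
underlying: dafsa-pup-ga-b-ru
1. f -> v, p -> b, s -> z / _ Z: fires at position(s) 8: dafsapubgabru
2. 0 -> e / C _ C: inserts after position(s) 3, 8, 11: dafesapubegaberu
surface: dafesapubegaberu


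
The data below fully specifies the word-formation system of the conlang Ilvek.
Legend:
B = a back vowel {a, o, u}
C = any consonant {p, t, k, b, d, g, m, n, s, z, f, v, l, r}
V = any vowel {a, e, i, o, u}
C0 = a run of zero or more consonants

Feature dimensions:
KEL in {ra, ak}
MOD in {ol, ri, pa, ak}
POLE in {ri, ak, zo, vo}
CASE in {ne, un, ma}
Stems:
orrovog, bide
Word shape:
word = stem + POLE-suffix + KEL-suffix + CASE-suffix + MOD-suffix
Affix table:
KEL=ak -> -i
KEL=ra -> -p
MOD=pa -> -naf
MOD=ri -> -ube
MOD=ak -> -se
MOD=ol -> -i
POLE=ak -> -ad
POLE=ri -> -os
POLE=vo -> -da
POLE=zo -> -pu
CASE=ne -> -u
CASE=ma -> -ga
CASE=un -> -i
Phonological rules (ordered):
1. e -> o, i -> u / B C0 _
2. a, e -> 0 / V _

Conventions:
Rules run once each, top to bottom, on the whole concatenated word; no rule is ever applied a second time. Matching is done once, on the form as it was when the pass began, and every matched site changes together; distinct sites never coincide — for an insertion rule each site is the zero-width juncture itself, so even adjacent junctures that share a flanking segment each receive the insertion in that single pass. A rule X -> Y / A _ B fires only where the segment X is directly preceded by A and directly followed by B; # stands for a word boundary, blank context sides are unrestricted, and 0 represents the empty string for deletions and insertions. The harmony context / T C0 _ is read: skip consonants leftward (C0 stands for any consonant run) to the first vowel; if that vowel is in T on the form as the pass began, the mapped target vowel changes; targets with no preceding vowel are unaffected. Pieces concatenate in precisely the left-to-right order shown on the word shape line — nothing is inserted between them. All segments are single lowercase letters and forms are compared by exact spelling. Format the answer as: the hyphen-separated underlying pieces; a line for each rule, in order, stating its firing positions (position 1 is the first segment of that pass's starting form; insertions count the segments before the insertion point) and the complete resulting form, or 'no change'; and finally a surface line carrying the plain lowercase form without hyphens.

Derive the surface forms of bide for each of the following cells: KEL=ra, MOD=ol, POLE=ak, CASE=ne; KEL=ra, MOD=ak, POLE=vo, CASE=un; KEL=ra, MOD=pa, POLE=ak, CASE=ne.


cell KEL=ra, MOD=ol, POLE=ak, CASE=ne:
underlying: bide-ad-p-u-i
1. e -> o, i -> u / B C0 _: fires at position(s) 9: bideadpuu
2. a, e -> 0 / V _: fires at position(s) 5: bidedpuu
surface: bidedpuu

cell KEL=ra, MOD=ak, POLE=vo, CASE=un:
underlying: bide-da-p-i-se
1. e -> o, i -> u / B C0 _: fires at position(s) 8: bidedapuse
2. a, e -> 0 / V _: no change
surface: bidedapuse

cell KEL=ra, MOD=pa, POLE=ak, CASE=ne:
underlying: bide-ad-p-u-naf
1. e -> o, i -> u / B C0 _: no change
2. a, e -> 0 / V _: fires at position(s) 5: bidedpunaf
surface: bidedpunaf
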